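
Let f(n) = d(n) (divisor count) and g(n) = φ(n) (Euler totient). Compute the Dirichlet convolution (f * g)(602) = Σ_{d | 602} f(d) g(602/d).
(d * φ)(602) = 1056

Divisors of 602: [1, 2, 7, 14, 43, 86, 301, 602]. For each d | 602:
  d = 1: d(1) · φ(602/1) = 1 · 252 = 252
  d = 2: d(2) · φ(602/2) = 2 · 252 = 504
  d = 7: d(7) · φ(602/7) = 2 · 42 = 84
  d = 14: d(14) · φ(602/14) = 4 · 42 = 168
  d = 43: d(43) · φ(602/43) = 2 · 6 = 12
  d = 86: d(86) · φ(602/86) = 4 · 6 = 24
  d = 301: d(301) · φ(602/301) = 4 · 1 = 4
  d = 602: d(602) · φ(602/602) = 8 · 1 = 8
Summing: (d * φ)(602) = 252 + 504 + 84 + 168 + 12 + 24 + 4 + 8 = 1056.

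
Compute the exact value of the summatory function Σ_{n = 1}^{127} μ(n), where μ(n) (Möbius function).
Σ_{n ≤ 127} μ(n) = -2

Compute μ(n) for each 1 ≤ n ≤ 127: μ(1) = 1, μ(2) = -1, μ(3) = -1, μ(4) = 0, μ(5) = -1, μ(6) = 1, μ(7) = -1, μ(8) = 0, μ(9) = 0, μ(10) = 1, μ(11) = -1, μ(12) = 0, μ(13) = -1, μ(14) = 1, μ(15) = 1, μ(16) = 0, μ(17) = -1, μ(18) = 0, μ(19) = -1, μ(20) = 0, μ(21) = 1, μ(22) = 1, μ(23) = -1, μ(24) = 0, μ(25) = 0, μ(26) = 1, μ(27) = 0, μ(28) = 0, μ(29) = -1, μ(30) = -1, μ(31) = -1, μ(32) = 0, μ(33) = 1, μ(34) = 1, μ(35) = 1, μ(36) = 0, μ(37) = -1, μ(38) = 1, μ(39) = 1, μ(40) = 0, μ(41) = -1, μ(42) = -1, μ(43) = -1, μ(44) = 0, μ(45) = 0, μ(46) = 1, μ(47) = -1, μ(48) = 0, μ(49) = 0, μ(50) = 0, μ(51) = 1, μ(52) = 0, μ(53) = -1, μ(54) = 0, μ(55) = 1, μ(56) = 0, μ(57) = 1, μ(58) = 1, μ(59) = -1, μ(60) = 0, μ(61) = -1, μ(62) = 1, μ(63) = 0, μ(64) = 0, μ(65) = 1, μ(66) = -1, μ(67) = -1, μ(68) = 0, μ(69) = 1, μ(70) = -1, μ(71) = -1, μ(72) = 0, μ(73) = -1, μ(74) = 1, μ(75) = 0, μ(76) = 0, μ(77) = 1, μ(78) = -1, μ(79) = -1, μ(80) = 0, μ(81) = 0, μ(82) = 1, μ(83) = -1, μ(84) = 0, μ(85) = 1, μ(86) = 1, μ(87) = 1, μ(88) = 0, μ(89) = -1, μ(90) = 0, μ(91) = 1, μ(92) = 0, μ(93) = 1, μ(94) = 1, μ(95) = 1, μ(96) = 0, μ(97) = -1, μ(98) = 0, μ(99) = 0, μ(100) = 0, μ(101) = -1, μ(102) = -1, μ(103) = -1, μ(104) = 0, μ(105) = -1, μ(106) = 1, μ(107) = -1, μ(108) = 0, μ(109) = -1, μ(110) = -1, μ(111) = 1, μ(112) = 0, μ(113) = -1, μ(114) = -1, μ(115) = 1, μ(116) = 0, μ(117) = 0, μ(118) = 1, μ(119) = 1, μ(120) = 0, μ(121) = 0, μ(122) = 1, μ(123) = 1, μ(124) = 0, μ(125) = 0, μ(126) = 0, μ(127) = -1. Summing all 127 values: -2. (Mertens function M(x) = Σ_{n ≤ x} μ(n); on average M(x) should be small (PNT ⟺ M(x) = o(x)).)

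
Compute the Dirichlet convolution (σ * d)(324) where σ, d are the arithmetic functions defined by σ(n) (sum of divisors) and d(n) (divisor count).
(σ * d)(324) = 4176

Divisors of 324: [1, 2, 3, 4, 6, 9, 12, 18, 27, 36, 54, 81, 108, 162, 324]. For each d | 324:
  d = 1: σ(1) · d(324/1) = 1 · 15 = 15
  d = 2: σ(2) · d(324/2) = 3 · 10 = 30
  d = 3: σ(3) · d(324/3) = 4 · 12 = 48
  d = 4: σ(4) · d(324/4) = 7 · 5 = 35
  d = 6: σ(6) · d(324/6) = 12 · 8 = 96
  d = 9: σ(9) · d(324/9) = 13 · 9 = 117
  d = 12: σ(12) · d(324/12) = 28 · 4 = 112
  d = 18: σ(18) · d(324/18) = 39 · 6 = 234
  d = 27: σ(27) · d(324/27) = 40 · 6 = 240
  d = 36: σ(36) · d(324/36) = 91 · 3 = 273
  d = 54: σ(54) · d(324/54) = 120 · 4 = 480
  d = 81: σ(81) · d(324/81) = 121 · 3 = 363
  d = 108: σ(108) · d(324/108) = 280 · 2 = 560
  d = 162: σ(162) · d(324/162) = 363 · 2 = 726
  d = 324: σ(324) · d(324/324) = 847 · 1 = 847
Summing: (σ * d)(324) = 15 + 30 + 48 + 35 + 96 + 117 + 112 + 234 + 240 + 273 + 480 + 363 + 560 + 726 + 847 = 4176.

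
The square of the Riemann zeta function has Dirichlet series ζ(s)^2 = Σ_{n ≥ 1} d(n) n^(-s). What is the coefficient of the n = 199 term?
d(199) = 2

ζ(s)^2 = (Σ 1/m^s)(Σ 1/k^s). The coefficient of 1/n^s in the product is the number of ordered pairs (m, k) with mk = n, which equals d(n). For n = 199, divisors are [1, 199], so d(199) = 2.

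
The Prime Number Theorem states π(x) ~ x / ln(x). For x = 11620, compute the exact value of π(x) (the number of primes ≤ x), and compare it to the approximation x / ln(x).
π(11620) = 1397;  x/ln(x) ≈ 1241.39;  relative error ≈ 11.14%.

Directly count primes up to 11620: π(11620) = 1397. The PNT approximation gives 11620/ln(11620) ≈ 11620/9.36048 ≈ 1241.39. Relative error (π(x) − x/ln(x)) / π(x) ≈ 11.14%; the approximation is known to undercount slightly (Li(x) is a better estimate).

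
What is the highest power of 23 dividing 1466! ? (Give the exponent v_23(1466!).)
v_23(1466!) = 65

Legendre's formula: v_p(n!) = Σ_{k ≥ 1} ⌊n / p^k⌋. For p = 23, n = 1466, the terms are:
  ⌊1466/23^1⌋ = ⌊1466/23⌋ = 63
  ⌊1466/23^2⌋ = ⌊1466/529⌋ = 2
(the next term ⌊1466/23^3⌋ = 0, terminating the sum). Summing: v_23(1466!) = 63 + 2 = 65.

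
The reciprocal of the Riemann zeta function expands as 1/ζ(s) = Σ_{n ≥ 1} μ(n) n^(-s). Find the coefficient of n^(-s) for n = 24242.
μ(24242) = 1

Factor n = 24242 = 2 · 17 · 23 · 31. μ(n) = 0 if any exponent ≥ 2 (not squarefree); otherwise μ(n) = (−1)^{ω(n)} where ω(n) is the number of distinct prime factors. Applying: μ(24242) = 1.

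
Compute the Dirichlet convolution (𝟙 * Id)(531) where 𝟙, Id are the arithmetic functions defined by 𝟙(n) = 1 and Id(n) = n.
(𝟙 * Id)(531) = 780

Divisors of 531: [1, 3, 9, 59, 177, 531]. For each d | 531:
  d = 1: 𝟙(1) · Id(531/1) = 1 · 531 = 531
  d = 3: 𝟙(3) · Id(531/3) = 1 · 177 = 177
  d = 9: 𝟙(9) · Id(531/9) = 1 · 59 = 59
  d = 59: 𝟙(59) · Id(531/59) = 1 · 9 = 9
  d = 177: 𝟙(177) · Id(531/177) = 1 · 3 = 3
  d = 531: 𝟙(531) · Id(531/531) = 1 · 1 = 1
Summing: (𝟙 * Id)(531) = 531 + 177 + 59 + 9 + 3 + 1 = 780.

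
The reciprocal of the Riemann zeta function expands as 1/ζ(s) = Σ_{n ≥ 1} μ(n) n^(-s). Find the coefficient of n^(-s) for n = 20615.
μ(20615) = 1

Factor n = 20615 = 5 · 7 · 19 · 31. μ(n) = 0 if any exponent ≥ 2 (not squarefree); otherwise μ(n) = (−1)^{ω(n)} where ω(n) is the number of distinct prime factors. Applying: μ(20615) = 1.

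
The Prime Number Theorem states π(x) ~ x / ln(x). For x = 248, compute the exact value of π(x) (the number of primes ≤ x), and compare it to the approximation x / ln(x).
π(248) = 53;  x/ln(x) ≈ 44.98;  relative error ≈ 15.13%.

Directly count primes up to 248: π(248) = 53. The PNT approximation gives 248/ln(248) ≈ 248/5.51343 ≈ 44.98. Relative error (π(x) − x/ln(x)) / π(x) ≈ 15.13%; the approximation is known to undercount slightly (Li(x) is a better estimate).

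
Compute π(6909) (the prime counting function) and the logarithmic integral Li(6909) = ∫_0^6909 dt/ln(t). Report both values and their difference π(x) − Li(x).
π(6909) = 888;  Li(6909) ≈ 904.04;  π(x) − Li(x) ≈ -16.04.

Direct count of primes ≤ 6909 gives π(6909) = 888. Numerical evaluation of the logarithmic integral gives Li(6909) ≈ 904.04. The difference π(x) − Li(x) ≈ -16.04 is typically negative for small/moderate x (Li(x) overestimates), though Littlewood's theorem shows this sign changes infinitely often.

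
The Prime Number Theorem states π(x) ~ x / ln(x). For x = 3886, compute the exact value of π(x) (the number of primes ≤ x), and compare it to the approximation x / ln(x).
π(3886) = 538;  x/ln(x) ≈ 470.17;  relative error ≈ 12.61%.

Directly count primes up to 3886: π(3886) = 538. The PNT approximation gives 3886/ln(3886) ≈ 3886/8.26514 ≈ 470.17. Relative error (π(x) − x/ln(x)) / π(x) ≈ 12.61%; the approximation is known to undercount slightly (Li(x) is a better estimate).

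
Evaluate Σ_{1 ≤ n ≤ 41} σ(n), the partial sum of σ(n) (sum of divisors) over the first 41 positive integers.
Σ_{n ≤ 41} σ(n) = 1384

Compute σ(n) for each 1 ≤ n ≤ 41: σ(1) = 1, σ(2) = 3, σ(3) = 4, σ(4) = 7, σ(5) = 6, σ(6) = 12, σ(7) = 8, σ(8) = 15, σ(9) = 13, σ(10) = 18, σ(11) = 12, σ(12) = 28, σ(13) = 14, σ(14) = 24, σ(15) = 24, σ(16) = 31, σ(17) = 18, σ(18) = 39, σ(19) = 20, σ(20) = 42, σ(21) = 32, σ(22) = 36, σ(23) = 24, σ(24) = 60, σ(25) = 31, σ(26) = 42, σ(27) = 40, σ(28) = 56, σ(29) = 30, σ(30) = 72, σ(31) = 32, σ(32) = 63, σ(33) = 48, σ(34) = 54, σ(35) = 48, σ(36) = 91, σ(37) = 38, σ(38) = 60, σ(39) = 56, σ(40) = 90, σ(41) = 42. Summing all 41 values: 1384. (Average order: Σ_{n ≤ x} σ(n) ~ (π²/12) x². For x = 41, (π²/12)·41² ≈ 1382.57.)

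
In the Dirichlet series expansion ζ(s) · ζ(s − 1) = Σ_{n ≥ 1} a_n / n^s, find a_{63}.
σ(63) = 104

In the product (Σ m^0/m^s)(Σ k / k^s) = Σ (Σ_{d | n} d) / n^s, the coefficient of 1/n^s is σ(n) = Σ_{d | n} d. For n = 63, divisors are [1, 3, 7, 9, 21, 63]; summing: σ(63) = 104.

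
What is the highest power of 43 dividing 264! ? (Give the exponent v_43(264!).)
v_43(264!) = 6

Legendre's formula: v_p(n!) = Σ_{k ≥ 1} ⌊n / p^k⌋. For p = 43, n = 264, the terms are:
  ⌊264/43^1⌋ = ⌊264/43⌋ = 6
(the next term ⌊264/43^2⌋ = 0, terminating the sum). Summing: v_43(264!) = 6 = 6.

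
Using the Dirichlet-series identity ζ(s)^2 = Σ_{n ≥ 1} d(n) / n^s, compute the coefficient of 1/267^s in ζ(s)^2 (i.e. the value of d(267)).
d(267) = 4

ζ(s)^2 = (Σ 1/m^s)(Σ 1/k^s). The coefficient of 1/n^s in the product is the number of ordered pairs (m, k) with mk = n, which equals d(n). For n = 267, divisors are [1, 3, 89, 267], so d(267) = 4.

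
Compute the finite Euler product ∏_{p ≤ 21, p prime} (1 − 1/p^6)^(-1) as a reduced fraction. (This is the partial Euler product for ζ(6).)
∏ = 99475806666511821483705625/97780003061374251090837504

The primes p ≤ 21 are [2, 3, 5, 7, 11, 13, 17, 19]. For each prime, (1 − 1/p^6)^(-1) = p^6 / (p^6 − 1). The product is (1 − 1/2^6)^(-1), (1 − 1/3^6)^(-1), (1 − 1/5^6)^(-1), (1 − 1/7^6)^(-1), (1 − 1/11^6)^(-1), (1 − 1/13^6)^(-1), (1 − 1/17^6)^(-1), (1 − 1/19^6)^(-1) = ∏ p^6 / (p^6 − 1) = 99475806666511821483705625/97780003061374251090837504.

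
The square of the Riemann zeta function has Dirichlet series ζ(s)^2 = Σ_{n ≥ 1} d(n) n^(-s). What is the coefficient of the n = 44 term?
d(44) = 6

ζ(s)^2 = (Σ 1/m^s)(Σ 1/k^s). The coefficient of 1/n^s in the product is the number of ordered pairs (m, k) with mk = n, which equals d(n). For n = 44, divisors are [1, 2, 4, 11, 22, 44], so d(44) = 6.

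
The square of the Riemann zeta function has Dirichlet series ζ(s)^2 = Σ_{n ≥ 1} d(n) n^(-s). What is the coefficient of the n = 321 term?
d(321) = 4

ζ(s)^2 = (Σ 1/m^s)(Σ 1/k^s). The coefficient of 1/n^s in the product is the number of ordered pairs (m, k) with mk = n, which equals d(n). For n = 321, divisors are [1, 3, 107, 321], so d(321) = 4.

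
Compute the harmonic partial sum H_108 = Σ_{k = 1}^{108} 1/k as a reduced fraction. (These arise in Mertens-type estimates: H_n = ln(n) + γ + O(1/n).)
H_108 = 81704399374878842092679986459517574603754626787/15521442759214556458772607587176753329489754560

Direct summation: H_108 = 1 + 1/2 + ... + 1/108. The least common denominator is lcm(1, ..., 108) = 77607213796072782293863037935883766647448772800; over this denominator the numerator is 77607213796072782293863037935883766647448772800 + 38803606898036391146931518967941883323724386400 + 25869071265357594097954345978627922215816257600 + 19401803449018195573465759483970941661862193200 + 15521442759214556458772607587176753329489754560 + 12934535632678797048977172989313961107908128800 + 11086744828010397470551862562269109521064110400 + 9700901724509097786732879741985470830931096600 + 8623023755119198032651448659542640738605419200 + 7760721379607278229386303793588376664744877280 + 7055201254188434753987548903262160604313524800 + 6467267816339398524488586494656980553954064400 + 5969785676620983253374079841221828203649905600 + 5543372414005198735275931281134554760532055200 + 5173814253071518819590869195725584443163251520 + 4850450862254548893366439870992735415465548300 + 4565130223298398958462531643287280391026398400 + 4311511877559599016325724329771320369302709600 + 4084590199793304331255949365046514034076251200 + 3880360689803639114693151896794188332372438640 + 3695581609336799156850620854089703173688036800 + 3527600627094217376993774451631080302156762400 + 3374226686785773143211436431994946375976033600 + 3233633908169699262244293247328490276977032200 + 3104288551842911291754521517435350665897950912 + 2984892838310491626687039920610914101824952800 + 2874341251706399344217149553180880246201806400 + 2771686207002599367637965640567277380266027600 + 2676110820554233872202173721927026436118923200 + 2586907126535759409795434597862792221581625760 + 2503458509550734912705259288254315053143508800 + 2425225431127274446683219935496367707732774150 + 2351733751396144917995849634420720201437841600 + 2282565111649199479231265821643640195513199200 + 2217348965602079494110372512453821904212822080 + 2155755938779799508162862164885660184651354800 + 2097492264758723845780082106375236936417534400 + 2042295099896652165627974682523257017038125600 + 1989928558873661084458026613740609401216635200 + 1940180344901819557346575948397094166186219320 + 1892858873074945909606415559411799186523140800 + 1847790804668399578425310427044851586844018400 + 1804818925490064704508442742694971317382529600 + 1763800313547108688496887225815540151078381200 + 1724604751023839606530289731908528147721083840 + 1687113343392886571605718215997473187988016800 + 1651217314810059197741766764593271630796782400 + 1616816954084849631122146623664245138488516100 + 1583820689715771067221694651752729931580587200 + 1552144275921455645877260758717675332948975456 + 1521710074432799652820843881095760130342132800 + 1492446419155245813343519960305457050912476400 + 1464287052756090231959679961054410691461297600 + 1437170625853199672108574776590440123100903200 + 1411040250837686950797509780652432120862704960 + 1385843103501299683818982820283638690133013800 + 1361530066597768110418649788348838011358750400 + 1338055410277116936101086860963513218059461600 + 1315376505018182750743441320947182485549979200 + 1293453563267879704897717298931396110790812880 + 1272249406492996431046935048129242076187684800 + 1251729254775367456352629644127157526571754400 + 1231860536445599718950206951363234391229345600 + 1212612715563637223341609967748183853866387075 + 1193957135324196650674815968244365640729981120 + 1175866875698072458997924817210360100718920800 + 1158316623821981825281537879640056218618638400 + 1141282555824599739615632910821820097756599600 + 1124742228928591047737145477331648791992011200 + 1108674482801039747055186256226910952106411040 + 1093059349240461722448775182195546009118996800 + 1077877969389899754081431082442830092325677400 + 1063112517754421675258397779943613241745873600 + 1048746132379361922890041053187618468208767200 + 1034762850614303763918173839145116888632650304 + 1021147549948326082813987341261628508519062800 + 1007885893455490679141078414751737229187646400 + 994964279436830542229013306870304700608317600 + 982369794886997244226114404251693248701883200 + 970090172450909778673287974198547083093109660 + 958113750568799781405716517726960082067268800 + 946429436537472954803207779705899593261570400 + 935026672241840750528470336576912851174081600 + 923895402334199789212655213522425793422009200 + 913026044659679791692506328657456078205279680 + 902409462745032352254221371347485658691264800 + 892036940184744624067391240642342145372974400 + 881900156773554344248443612907770075539190600 + 871991166248008789818685819504311984802795200 + 862302375511919803265144865954264073860541920 + 852826525231569036196297120174546886235700800 + 843556671696443285802859107998736593994008400 + 834486169850244970901753096084771684381169600 + 825608657405029598870883382296635815398391200 + 816918039958660866251189873009302806815250240 + 808408477042424815561073311832122569244258050 + 800074369031678167977969463256533676777822400 + 791910344857885533610847325876364965790293600 + 783911250465381639331949878140240067145947200 + 776072137960727822938630379358837666474487728 + 768388255406661210830327108276076897499492800 + 760855037216399826410421940547880065171066400 + 753468095107502740717116873163920064538337600 + 746223209577622906671759980152728525456238200 + 739116321867359831370124170817940634737607360 + 732143526378045115979839980527205345730648800 + 725301063514698899942645214354053893901390400 + 718585312926599836054287388295220061550451600 = 408521996874394210463399932297587873018773133935, so H_108 = 408521996874394210463399932297587873018773133935/77607213796072782293863037935883766647448772800; reducing by gcd(408521996874394210463399932297587873018773133935, 77607213796072782293863037935883766647448772800) = 5 gives 81704399374878842092679986459517574603754626787/15521442759214556458772607587176753329489754560 ≈ 5.26397. (The PNT-adjacent estimate ln(108) + γ ≈ 5.25935 matches within O(1/n).)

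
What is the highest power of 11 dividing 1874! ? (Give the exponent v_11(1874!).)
v_11(1874!) = 186

Legendre's formula: v_p(n!) = Σ_{k ≥ 1} ⌊n / p^k⌋. For p = 11, n = 1874, the terms are:
  ⌊1874/11^1⌋ = ⌊1874/11⌋ = 170
  ⌊1874/11^2⌋ = ⌊1874/121⌋ = 15
  ⌊1874/11^3⌋ = ⌊1874/1331⌋ = 1
(the next term ⌊1874/11^4⌋ = 0, terminating the sum). Summing: v_11(1874!) = 170 + 15 + 1 = 186.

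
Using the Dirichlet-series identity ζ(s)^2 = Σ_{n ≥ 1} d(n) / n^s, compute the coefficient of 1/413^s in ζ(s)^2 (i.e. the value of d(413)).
d(413) = 4

ζ(s)^2 = (Σ 1/m^s)(Σ 1/k^s). The coefficient of 1/n^s in the product is the number of ordered pairs (m, k) with mk = n, which equals d(n). For n = 413, divisors are [1, 7, 59, 413], so d(413) = 4.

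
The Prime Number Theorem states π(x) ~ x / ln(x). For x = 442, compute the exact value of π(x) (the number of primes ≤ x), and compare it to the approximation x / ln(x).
π(442) = 85;  x/ln(x) ≈ 72.56;  relative error ≈ 14.63%.

Directly count primes up to 442: π(442) = 85. The PNT approximation gives 442/ln(442) ≈ 442/6.09131 ≈ 72.56. Relative error (π(x) − x/ln(x)) / π(x) ≈ 14.63%; the approximation is known to undercount slightly (Li(x) is a better estimate).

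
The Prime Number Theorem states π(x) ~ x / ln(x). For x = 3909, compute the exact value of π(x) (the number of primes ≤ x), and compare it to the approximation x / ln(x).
π(3909) = 540;  x/ln(x) ≈ 472.61;  relative error ≈ 12.48%.

Directly count primes up to 3909: π(3909) = 540. The PNT approximation gives 3909/ln(3909) ≈ 3909/8.27104 ≈ 472.61. Relative error (π(x) − x/ln(x)) / π(x) ≈ 12.48%; the approximation is known to undercount slightly (Li(x) is a better estimate).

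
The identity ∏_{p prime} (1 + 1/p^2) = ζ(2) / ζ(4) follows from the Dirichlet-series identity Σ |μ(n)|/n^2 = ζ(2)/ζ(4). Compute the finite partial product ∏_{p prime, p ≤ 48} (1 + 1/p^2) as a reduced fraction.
∏ = 101793085732936000000000/67237345888235944242129

The primes p ≤ 48 are [2, 3, 5, 7, 11, 13, 17, 19, 23, 29, 31, 37, 41, 43, 47]. For each, (1 + 1/p^2) = (p^2 + 1)/p^2. Multiplying these fractions over p ∈ [2, 3, 5, 7, 11, 13, 17, 19, 23, 29, 31, 37, 41, 43, 47] gives 101793085732936000000000/67237345888235944242129. (In the limit P → ∞ this tends to ζ(2)/ζ(4).)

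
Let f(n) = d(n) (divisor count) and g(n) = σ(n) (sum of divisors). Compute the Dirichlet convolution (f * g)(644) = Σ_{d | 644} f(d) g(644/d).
(d * σ)(644) = 4160

Divisors of 644: [1, 2, 4, 7, 14, 23, 28, 46, 92, 161, 322, 644]. For each d | 644:
  d = 1: d(1) · σ(644/1) = 1 · 1344 = 1344
  d = 2: d(2) · σ(644/2) = 2 · 576 = 1152
  d = 4: d(4) · σ(644/4) = 3 · 192 = 576
  d = 7: d(7) · σ(644/7) = 2 · 168 = 336
  d = 14: d(14) · σ(644/14) = 4 · 72 = 288
  d = 23: d(23) · σ(644/23) = 2 · 56 = 112
  d = 28: d(28) · σ(644/28) = 6 · 24 = 144
  d = 46: d(46) · σ(644/46) = 4 · 24 = 96
  d = 92: d(92) · σ(644/92) = 6 · 8 = 48
  d = 161: d(161) · σ(644/161) = 4 · 7 = 28
  d = 322: d(322) · σ(644/322) = 8 · 3 = 24
  d = 644: d(644) · σ(644/644) = 12 · 1 = 12
Summing: (d * σ)(644) = 1344 + 1152 + 576 + 336 + 288 + 112 + 144 + 96 + 48 + 28 + 24 + 12 = 4160.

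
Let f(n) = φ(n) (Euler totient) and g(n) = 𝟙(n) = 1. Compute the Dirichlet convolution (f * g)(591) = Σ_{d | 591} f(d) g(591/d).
(φ * 𝟙)(591) = 591

Divisors of 591: [1, 3, 197, 591]. For each d | 591:
  d = 1: φ(1) · 𝟙(591/1) = 1 · 1 = 1
  d = 3: φ(3) · 𝟙(591/3) = 2 · 1 = 2
  d = 197: φ(197) · 𝟙(591/197) = 196 · 1 = 196
  d = 591: φ(591) · 𝟙(591/591) = 392 · 1 = 392
Summing: (φ * 𝟙)(591) = 1 + 2 + 196 + 392 = 591.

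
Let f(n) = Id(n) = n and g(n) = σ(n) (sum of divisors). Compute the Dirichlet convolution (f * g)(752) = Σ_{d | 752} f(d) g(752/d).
(Id * σ)(752) = 12255

Divisors of 752: [1, 2, 4, 8, 16, 47, 94, 188, 376, 752]. For each d | 752:
  d = 1: Id(1) · σ(752/1) = 1 · 1488 = 1488
  d = 2: Id(2) · σ(752/2) = 2 · 720 = 1440
  d = 4: Id(4) · σ(752/4) = 4 · 336 = 1344
  d = 8: Id(8) · σ(752/8) = 8 · 144 = 1152
  d = 16: Id(16) · σ(752/16) = 16 · 48 = 768
  d = 47: Id(47) · σ(752/47) = 47 · 31 = 1457
  d = 94: Id(94) · σ(752/94) = 94 · 15 = 1410
  d = 188: Id(188) · σ(752/188) = 188 · 7 = 1316
  d = 376: Id(376) · σ(752/376) = 376 · 3 = 1128
  d = 752: Id(752) · σ(752/752) = 752 · 1 = 752
Summing: (Id * σ)(752) = 1488 + 1440 + 1344 + 1152 + 768 + 1457 + 1410 + 1316 + 1128 + 752 = 12255.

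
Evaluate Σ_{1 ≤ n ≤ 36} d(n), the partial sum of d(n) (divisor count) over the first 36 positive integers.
Σ_{n ≤ 36} d(n) = 140

Compute d(n) for each 1 ≤ n ≤ 36: d(1) = 1, d(2) = 2, d(3) = 2, d(4) = 3, d(5) = 2, d(6) = 4, d(7) = 2, d(8) = 4, d(9) = 3, d(10) = 4, d(11) = 2, d(12) = 6, d(13) = 2, d(14) = 4, d(15) = 4, d(16) = 5, d(17) = 2, d(18) = 6, d(19) = 2, d(20) = 6, d(21) = 4, d(22) = 4, d(23) = 2, d(24) = 8, d(25) = 3, d(26) = 4, d(27) = 4, d(28) = 6, d(29) = 2, d(30) = 8, d(31) = 2, d(32) = 6, d(33) = 4, d(34) = 4, d(35) = 4, d(36) = 9. Summing all 36 values: 140. (Dirichlet's divisor formula: Σ_{n ≤ x} d(n) = x ln(x) + (2γ − 1) x + O(√x). For x = 36, the asymptotic estimate is ≈ 134.57.)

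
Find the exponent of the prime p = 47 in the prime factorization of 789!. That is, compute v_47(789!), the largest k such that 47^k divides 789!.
v_47(789!) = 16

Legendre's formula: v_p(n!) = Σ_{k ≥ 1} ⌊n / p^k⌋. For p = 47, n = 789, the terms are:
  ⌊789/47^1⌋ = ⌊789/47⌋ = 16
(the next term ⌊789/47^2⌋ = 0, terminating the sum). Summing: v_47(789!) = 16 = 16.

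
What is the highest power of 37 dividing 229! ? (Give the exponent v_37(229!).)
v_37(229!) = 6

Legendre's formula: v_p(n!) = Σ_{k ≥ 1} ⌊n / p^k⌋. For p = 37, n = 229, the terms are:
  ⌊229/37^1⌋ = ⌊229/37⌋ = 6
(the next term ⌊229/37^2⌋ = 0, terminating the sum). Summing: v_37(229!) = 6 = 6.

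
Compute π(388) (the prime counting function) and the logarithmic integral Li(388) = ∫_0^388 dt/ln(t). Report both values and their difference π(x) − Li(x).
π(388) = 76;  Li(388) ≈ 83.41;  π(x) − Li(x) ≈ -7.41.

Direct count of primes ≤ 388 gives π(388) = 76. Numerical evaluation of the logarithmic integral gives Li(388) ≈ 83.41. The difference π(x) − Li(x) ≈ -7.41 is typically negative for small/moderate x (Li(x) overestimates), though Littlewood's theorem shows this sign changes infinitely often.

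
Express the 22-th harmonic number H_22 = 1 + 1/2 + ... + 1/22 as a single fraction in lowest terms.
H_22 = 19093197/5173168

Direct summation: H_22 = 1 + 1/2 + ... + 1/22. The least common denominator is lcm(1, ..., 22) = 232792560; over this denominator the numerator is 232792560 + 116396280 + 77597520 + 58198140 + 46558512 + 38798760 + 33256080 + 29099070 + 25865840 + 23279256 + 21162960 + 19399380 + 17907120 + 16628040 + 15519504 + 14549535 + 13693680 + 12932920 + 12252240 + 11639628 + 11085360 + 10581480 = 859193865, so H_22 = 859193865/232792560; reducing by gcd(859193865, 232792560) = 45 gives 19093197/5173168 ≈ 3.69081. (The PNT-adjacent estimate ln(22) + γ ≈ 3.66826 matches within O(1/n).)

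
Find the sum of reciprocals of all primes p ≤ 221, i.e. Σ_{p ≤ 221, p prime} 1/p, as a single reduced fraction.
Σ 1/p = 3215488142498485484492183158345029261034221047849345857469577412562094716564064084247/1645783550795210387735581011435590727981167322669649249414629852197255934130751870910

π(221) = 47, so the primes ≤ 221 are [2, 3, 5, 7, 11, 13, 17, 19, 23, 29, 31, 37, 41, 43, 47, 53, 59, 61, 67, 71, 73, 79, 83, 89, 97, 101, 103, 107, 109, 113, 127, 131, 137, 139, 149, 151, 157, 163, 167, 173, 179, 181, 191, 193, 197, 199, 211]. Summing 1/p over these primes: 3215488142498485484492183158345029261034221047849345857469577412562094716564064084247/1645783550795210387735581011435590727981167322669649249414629852197255934130751870910 ≈ 1.9538. Mertens estimate ln ln(221) + 0.2615 ≈ 1.9476.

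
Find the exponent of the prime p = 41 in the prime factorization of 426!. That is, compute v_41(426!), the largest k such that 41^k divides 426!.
v_41(426!) = 10

Legendre's formula: v_p(n!) = Σ_{k ≥ 1} ⌊n / p^k⌋. For p = 41, n = 426, the terms are:
  ⌊426/41^1⌋ = ⌊426/41⌋ = 10
(the next term ⌊426/41^2⌋ = 0, terminating the sum). Summing: v_41(426!) = 10 = 10.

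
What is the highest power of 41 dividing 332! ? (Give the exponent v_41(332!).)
v_41(332!) = 8

Legendre's formula: v_p(n!) = Σ_{k ≥ 1} ⌊n / p^k⌋. For p = 41, n = 332, the terms are:
  ⌊332/41^1⌋ = ⌊332/41⌋ = 8
(the next term ⌊332/41^2⌋ = 0, terminating the sum). Summing: v_41(332!) = 8 = 8.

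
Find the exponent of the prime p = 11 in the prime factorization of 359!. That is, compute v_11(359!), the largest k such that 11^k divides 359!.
v_11(359!) = 34

Legendre's formula: v_p(n!) = Σ_{k ≥ 1} ⌊n / p^k⌋. For p = 11, n = 359, the terms are:
  ⌊359/11^1⌋ = ⌊359/11⌋ = 32
  ⌊359/11^2⌋ = ⌊359/121⌋ = 2
(the next term ⌊359/11^3⌋ = 0, terminating the sum). Summing: v_11(359!) = 32 + 2 = 34.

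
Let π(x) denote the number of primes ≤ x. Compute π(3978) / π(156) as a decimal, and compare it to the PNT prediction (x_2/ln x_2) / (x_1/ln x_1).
π(3978)/π(156) = 549/36 ≈ 15.2500;  PNT prediction ≈ 15.5361.

π(156) = 36 and π(3978) = 549, so π(3978)/π(156) ≈ 15.2500. The PNT-predicted ratio is (3978/ln(3978)) / (156/ln(156)) ≈ 15.5361. The two agree to within a few percent, as expected.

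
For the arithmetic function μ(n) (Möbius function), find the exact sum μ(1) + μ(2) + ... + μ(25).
Σ_{n ≤ 25} μ(n) = -2

Compute μ(n) for each 1 ≤ n ≤ 25: μ(1) = 1, μ(2) = -1, μ(3) = -1, μ(4) = 0, μ(5) = -1, μ(6) = 1, μ(7) = -1, μ(8) = 0, μ(9) = 0, μ(10) = 1, μ(11) = -1, μ(12) = 0, μ(13) = -1, μ(14) = 1, μ(15) = 1, μ(16) = 0, μ(17) = -1, μ(18) = 0, μ(19) = -1, μ(20) = 0, μ(21) = 1, μ(22) = 1, μ(23) = -1, μ(24) = 0, μ(25) = 0. Summing all 25 values: -2. (Mertens function M(x) = Σ_{n ≤ x} μ(n); on average M(x) should be small (PNT ⟺ M(x) = o(x)).)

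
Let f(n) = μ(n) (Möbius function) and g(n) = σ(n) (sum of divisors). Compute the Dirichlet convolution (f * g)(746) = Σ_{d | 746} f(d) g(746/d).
(μ * σ)(746) = 746

Divisors of 746: [1, 2, 373, 746]. For each d | 746:
  d = 1: μ(1) · σ(746/1) = 1 · 1122 = 1122
  d = 2: μ(2) · σ(746/2) = -1 · 374 = -374
  d = 373: μ(373) · σ(746/373) = -1 · 3 = -3
  d = 746: μ(746) · σ(746/746) = 1 · 1 = 1
Summing: (μ * σ)(746) = 1122 + -374 + -3 + 1 = 746.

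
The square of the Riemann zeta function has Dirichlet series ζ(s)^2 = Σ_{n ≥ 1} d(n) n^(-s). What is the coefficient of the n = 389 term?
d(389) = 2

ζ(s)^2 = (Σ 1/m^s)(Σ 1/k^s). The coefficient of 1/n^s in the product is the number of ordered pairs (m, k) with mk = n, which equals d(n). For n = 389, divisors are [1, 389], so d(389) = 2.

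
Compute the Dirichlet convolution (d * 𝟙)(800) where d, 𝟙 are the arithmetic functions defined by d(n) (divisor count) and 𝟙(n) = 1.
(d * 𝟙)(800) = 126

Divisors of 800: [1, 2, 4, 5, 8, 10, 16, 20, 25, 32, 40, 50, 80, 100, 160, 200, 400, 800]. For each d | 800:
  d = 1: d(1) · 𝟙(800/1) = 1 · 1 = 1
  d = 2: d(2) · 𝟙(800/2) = 2 · 1 = 2
  d = 4: d(4) · 𝟙(800/4) = 3 · 1 = 3
  d = 5: d(5) · 𝟙(800/5) = 2 · 1 = 2
  d = 8: d(8) · 𝟙(800/8) = 4 · 1 = 4
  d = 10: d(10) · 𝟙(800/10) = 4 · 1 = 4
  d = 16: d(16) · 𝟙(800/16) = 5 · 1 = 5
  d = 20: d(20) · 𝟙(800/20) = 6 · 1 = 6
  d = 25: d(25) · 𝟙(800/25) = 3 · 1 = 3
  d = 32: d(32) · 𝟙(800/32) = 6 · 1 = 6
  d = 40: d(40) · 𝟙(800/40) = 8 · 1 = 8
  d = 50: d(50) · 𝟙(800/50) = 6 · 1 = 6
  d = 80: d(80) · 𝟙(800/80) = 10 · 1 = 10
  d = 100: d(100) · 𝟙(800/100) = 9 · 1 = 9
  d = 160: d(160) · 𝟙(800/160) = 12 · 1 = 12
  d = 200: d(200) · 𝟙(800/200) = 12 · 1 = 12
  d = 400: d(400) · 𝟙(800/400) = 15 · 1 = 15
  d = 800: d(800) · 𝟙(800/800) = 18 · 1 = 18
Summing: (d * 𝟙)(800) = 1 + 2 + 3 + 2 + 4 + 4 + 5 + 6 + 3 + 6 + 8 + 6 + 10 + 9 + 12 + 12 + 15 + 18 = 126.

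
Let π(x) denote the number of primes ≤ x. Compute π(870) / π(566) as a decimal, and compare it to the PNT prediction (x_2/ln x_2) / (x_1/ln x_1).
π(870)/π(566) = 150/103 ≈ 1.4563;  PNT prediction ≈ 1.4395.

π(566) = 103 and π(870) = 150, so π(870)/π(566) ≈ 1.4563. The PNT-predicted ratio is (870/ln(870)) / (566/ln(566)) ≈ 1.4395. The two agree to within a few percent, as expected.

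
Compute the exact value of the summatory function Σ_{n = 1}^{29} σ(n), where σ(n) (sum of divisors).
Σ_{n ≤ 29} σ(n) = 690

Compute σ(n) for each 1 ≤ n ≤ 29: σ(1) = 1, σ(2) = 3, σ(3) = 4, σ(4) = 7, σ(5) = 6, σ(6) = 12, σ(7) = 8, σ(8) = 15, σ(9) = 13, σ(10) = 18, σ(11) = 12, σ(12) = 28, σ(13) = 14, σ(14) = 24, σ(15) = 24, σ(16) = 31, σ(17) = 18, σ(18) = 39, σ(19) = 20, σ(20) = 42, σ(21) = 32, σ(22) = 36, σ(23) = 24, σ(24) = 60, σ(25) = 31, σ(26) = 42, σ(27) = 40, σ(28) = 56, σ(29) = 30. Summing all 29 values: 690. (Average order: Σ_{n ≤ x} σ(n) ~ (π²/12) x². For x = 29, (π²/12)·29² ≈ 691.69.)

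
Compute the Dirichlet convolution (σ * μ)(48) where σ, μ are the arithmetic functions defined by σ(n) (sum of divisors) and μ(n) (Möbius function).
(σ * μ)(48) = 48

Divisors of 48: [1, 2, 3, 4, 6, 8, 12, 16, 24, 48]. For each d | 48:
  d = 1: σ(1) · μ(48/1) = 1 · 0 = 0
  d = 2: σ(2) · μ(48/2) = 3 · 0 = 0
  d = 3: σ(3) · μ(48/3) = 4 · 0 = 0
  d = 4: σ(4) · μ(48/4) = 7 · 0 = 0
  d = 6: σ(6) · μ(48/6) = 12 · 0 = 0
  d = 8: σ(8) · μ(48/8) = 15 · 1 = 15
  d = 12: σ(12) · μ(48/12) = 28 · 0 = 0
  d = 16: σ(16) · μ(48/16) = 31 · -1 = -31
  d = 24: σ(24) · μ(48/24) = 60 · -1 = -60
  d = 48: σ(48) · μ(48/48) = 124 · 1 = 124
Summing: (σ * μ)(48) = 0 + 0 + 0 + 0 + 0 + 15 + 0 + -31 + -60 + 124 = 48.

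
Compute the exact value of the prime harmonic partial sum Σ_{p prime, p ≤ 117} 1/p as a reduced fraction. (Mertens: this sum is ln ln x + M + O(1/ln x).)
Σ 1/p = 58472171373748331322981543916880425472323867753/31610054640417607788145206291543662493274686990

π(117) = 30, so the primes ≤ 117 are [2, 3, 5, 7, 11, 13, 17, 19, 23, 29, 31, 37, 41, 43, 47, 53, 59, 61, 67, 71, 73, 79, 83, 89, 97, 101, 103, 107, 109, 113]. Summing 1/p over these primes: 58472171373748331322981543916880425472323867753/31610054640417607788145206291543662493274686990 ≈ 1.8498. Mertens estimate ln ln(117) + 0.2615 ≈ 1.8222.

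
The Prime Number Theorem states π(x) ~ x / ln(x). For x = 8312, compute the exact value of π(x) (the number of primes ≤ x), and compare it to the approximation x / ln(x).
π(8312) = 1043;  x/ln(x) ≈ 920.95;  relative error ≈ 11.70%.

Directly count primes up to 8312: π(8312) = 1043. The PNT approximation gives 8312/ln(8312) ≈ 8312/9.02546 ≈ 920.95. Relative error (π(x) − x/ln(x)) / π(x) ≈ 11.70%; the approximation is known to undercount slightly (Li(x) is a better estimate).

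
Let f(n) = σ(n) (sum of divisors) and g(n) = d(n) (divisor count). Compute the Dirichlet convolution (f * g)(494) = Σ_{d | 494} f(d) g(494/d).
(σ * d)(494) = 1760

Divisors of 494: [1, 2, 13, 19, 26, 38, 247, 494]. For each d | 494:
  d = 1: σ(1) · d(494/1) = 1 · 8 = 8
  d = 2: σ(2) · d(494/2) = 3 · 4 = 12
  d = 13: σ(13) · d(494/13) = 14 · 4 = 56
  d = 19: σ(19) · d(494/19) = 20 · 4 = 80
  d = 26: σ(26) · d(494/26) = 42 · 2 = 84
  d = 38: σ(38) · d(494/38) = 60 · 2 = 120
  d = 247: σ(247) · d(494/247) = 280 · 2 = 560
  d = 494: σ(494) · d(494/494) = 840 · 1 = 840
Summing: (σ * d)(494) = 8 + 12 + 56 + 80 + 84 + 120 + 560 + 840 = 1760.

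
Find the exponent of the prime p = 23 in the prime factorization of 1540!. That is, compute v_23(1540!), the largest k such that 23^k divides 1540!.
v_23(1540!) = 68

Legendre's formula: v_p(n!) = Σ_{k ≥ 1} ⌊n / p^k⌋. For p = 23, n = 1540, the terms are:
  ⌊1540/23^1⌋ = ⌊1540/23⌋ = 66
  ⌊1540/23^2⌋ = ⌊1540/529⌋ = 2
(the next term ⌊1540/23^3⌋ = 0, terminating the sum). Summing: v_23(1540!) = 66 + 2 = 68.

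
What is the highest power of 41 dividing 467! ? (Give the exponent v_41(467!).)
v_41(467!) = 11

Legendre's formula: v_p(n!) = Σ_{k ≥ 1} ⌊n / p^k⌋. For p = 41, n = 467, the terms are:
  ⌊467/41^1⌋ = ⌊467/41⌋ = 11
(the next term ⌊467/41^2⌋ = 0, terminating the sum). Summing: v_41(467!) = 11 = 11.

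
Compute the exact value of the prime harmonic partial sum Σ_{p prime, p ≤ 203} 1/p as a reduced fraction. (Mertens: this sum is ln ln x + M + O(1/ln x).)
Σ 1/p = 15202313841027497739047080375538859939135227730139536997746371469607707132833646367/7799922041683461553249199106329813876687996789903550945093032474868511536164700810

π(203) = 46, so the primes ≤ 203 are [2, 3, 5, 7, 11, 13, 17, 19, 23, 29, 31, 37, 41, 43, 47, 53, 59, 61, 67, 71, 73, 79, 83, 89, 97, 101, 103, 107, 109, 113, 127, 131, 137, 139, 149, 151, 157, 163, 167, 173, 179, 181, 191, 193, 197, 199]. Summing 1/p over these primes: 15202313841027497739047080375538859939135227730139536997746371469607707132833646367/7799922041683461553249199106329813876687996789903550945093032474868511536164700810 ≈ 1.9490. Mertens estimate ln ln(203) + 0.2615 ≈ 1.9317.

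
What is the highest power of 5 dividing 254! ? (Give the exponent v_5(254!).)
v_5(254!) = 62

Legendre's formula: v_p(n!) = Σ_{k ≥ 1} ⌊n / p^k⌋. For p = 5, n = 254, the terms are:
  ⌊254/5^1⌋ = ⌊254/5⌋ = 50
  ⌊254/5^2⌋ = ⌊254/25⌋ = 10
  ⌊254/5^3⌋ = ⌊254/125⌋ = 2
(the next term ⌊254/5^4⌋ = 0, terminating the sum). Summing: v_5(254!) = 50 + 10 + 2 = 62.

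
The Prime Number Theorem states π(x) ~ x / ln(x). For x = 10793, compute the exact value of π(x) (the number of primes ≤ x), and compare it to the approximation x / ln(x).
π(10793) = 1314;  x/ln(x) ≈ 1162.21;  relative error ≈ 11.55%.

Directly count primes up to 10793: π(10793) = 1314. The PNT approximation gives 10793/ln(10793) ≈ 10793/9.28665 ≈ 1162.21. Relative error (π(x) − x/ln(x)) / π(x) ≈ 11.55%; the approximation is known to undercount slightly (Li(x) is a better estimate).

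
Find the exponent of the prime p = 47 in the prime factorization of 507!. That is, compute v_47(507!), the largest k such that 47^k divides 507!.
v_47(507!) = 10

Legendre's formula: v_p(n!) = Σ_{k ≥ 1} ⌊n / p^k⌋. For p = 47, n = 507, the terms are:
  ⌊507/47^1⌋ = ⌊507/47⌋ = 10
(the next term ⌊507/47^2⌋ = 0, terminating the sum). Summing: v_47(507!) = 10 = 10.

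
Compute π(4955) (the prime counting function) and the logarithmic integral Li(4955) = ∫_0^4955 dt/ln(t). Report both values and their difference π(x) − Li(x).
π(4955) = 662;  Li(4955) ≈ 678.99;  π(x) − Li(x) ≈ -16.99.

Direct count of primes ≤ 4955 gives π(4955) = 662. Numerical evaluation of the logarithmic integral gives Li(4955) ≈ 678.99. The difference π(x) − Li(x) ≈ -16.99 is typically negative for small/moderate x (Li(x) overestimates), though Littlewood's theorem shows this sign changes infinitely often.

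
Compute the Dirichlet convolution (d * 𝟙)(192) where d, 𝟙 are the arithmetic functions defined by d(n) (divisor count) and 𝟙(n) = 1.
(d * 𝟙)(192) = 84

Divisors of 192: [1, 2, 3, 4, 6, 8, 12, 16, 24, 32, 48, 64, 96, 192]. For each d | 192:
  d = 1: d(1) · 𝟙(192/1) = 1 · 1 = 1
  d = 2: d(2) · 𝟙(192/2) = 2 · 1 = 2
  d = 3: d(3) · 𝟙(192/3) = 2 · 1 = 2
  d = 4: d(4) · 𝟙(192/4) = 3 · 1 = 3
  d = 6: d(6) · 𝟙(192/6) = 4 · 1 = 4
  d = 8: d(8) · 𝟙(192/8) = 4 · 1 = 4
  d = 12: d(12) · 𝟙(192/12) = 6 · 1 = 6
  d = 16: d(16) · 𝟙(192/16) = 5 · 1 = 5
  d = 24: d(24) · 𝟙(192/24) = 8 · 1 = 8
  d = 32: d(32) · 𝟙(192/32) = 6 · 1 = 6
  d = 48: d(48) · 𝟙(192/48) = 10 · 1 = 10
  d = 64: d(64) · 𝟙(192/64) = 7 · 1 = 7
  d = 96: d(96) · 𝟙(192/96) = 12 · 1 = 12
  d = 192: d(192) · 𝟙(192/192) = 14 · 1 = 14
Summing: (d * 𝟙)(192) = 1 + 2 + 2 + 3 + 4 + 4 + 6 + 5 + 8 + 6 + 10 + 7 + 12 + 14 = 84.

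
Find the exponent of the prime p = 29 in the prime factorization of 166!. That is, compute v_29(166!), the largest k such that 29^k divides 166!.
v_29(166!) = 5

Legendre's formula: v_p(n!) = Σ_{k ≥ 1} ⌊n / p^k⌋. For p = 29, n = 166, the terms are:
  ⌊166/29^1⌋ = ⌊166/29⌋ = 5
(the next term ⌊166/29^2⌋ = 0, terminating the sum). Summing: v_29(166!) = 5 = 5.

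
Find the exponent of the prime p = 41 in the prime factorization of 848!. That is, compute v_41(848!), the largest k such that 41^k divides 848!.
v_41(848!) = 20

Legendre's formula: v_p(n!) = Σ_{k ≥ 1} ⌊n / p^k⌋. For p = 41, n = 848, the terms are:
  ⌊848/41^1⌋ = ⌊848/41⌋ = 20
(the next term ⌊848/41^2⌋ = 0, terminating the sum). Summing: v_41(848!) = 20 = 20.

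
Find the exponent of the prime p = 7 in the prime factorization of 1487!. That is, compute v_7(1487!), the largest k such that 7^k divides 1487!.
v_7(1487!) = 246

Legendre's formula: v_p(n!) = Σ_{k ≥ 1} ⌊n / p^k⌋. For p = 7, n = 1487, the terms are:
  ⌊1487/7^1⌋ = ⌊1487/7⌋ = 212
  ⌊1487/7^2⌋ = ⌊1487/49⌋ = 30
  ⌊1487/7^3⌋ = ⌊1487/343⌋ = 4
(the next term ⌊1487/7^4⌋ = 0, terminating the sum). Summing: v_7(1487!) = 212 + 30 + 4 = 246.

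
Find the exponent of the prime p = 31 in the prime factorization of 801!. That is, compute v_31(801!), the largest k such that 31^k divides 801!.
v_31(801!) = 25

Legendre's formula: v_p(n!) = Σ_{k ≥ 1} ⌊n / p^k⌋. For p = 31, n = 801, the terms are:
  ⌊801/31^1⌋ = ⌊801/31⌋ = 25
(the next term ⌊801/31^2⌋ = 0, terminating the sum). Summing: v_31(801!) = 25 = 25.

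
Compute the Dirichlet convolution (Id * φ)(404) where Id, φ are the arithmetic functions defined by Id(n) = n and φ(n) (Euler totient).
(Id * φ)(404) = 1608

Divisors of 404: [1, 2, 4, 101, 202, 404]. For each d | 404:
  d = 1: Id(1) · φ(404/1) = 1 · 200 = 200
  d = 2: Id(2) · φ(404/2) = 2 · 100 = 200
  d = 4: Id(4) · φ(404/4) = 4 · 100 = 400
  d = 101: Id(101) · φ(404/101) = 101 · 2 = 202
  d = 202: Id(202) · φ(404/202) = 202 · 1 = 202
  d = 404: Id(404) · φ(404/404) = 404 · 1 = 404
Summing: (Id * φ)(404) = 200 + 200 + 400 + 202 + 202 + 404 = 1608.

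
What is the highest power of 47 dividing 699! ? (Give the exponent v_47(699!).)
v_47(699!) = 14

Legendre's formula: v_p(n!) = Σ_{k ≥ 1} ⌊n / p^k⌋. For p = 47, n = 699, the terms are:
  ⌊699/47^1⌋ = ⌊699/47⌋ = 14
(the next term ⌊699/47^2⌋ = 0, terminating the sum). Summing: v_47(699!) = 14 = 14.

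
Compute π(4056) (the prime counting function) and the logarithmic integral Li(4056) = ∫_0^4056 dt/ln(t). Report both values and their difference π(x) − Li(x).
π(4056) = 559;  Li(4056) ≈ 572.11;  π(x) − Li(x) ≈ -13.11.

Direct count of primes ≤ 4056 gives π(4056) = 559. Numerical evaluation of the logarithmic integral gives Li(4056) ≈ 572.11. The difference π(x) − Li(x) ≈ -13.11 is typically negative for small/moderate x (Li(x) overestimates), though Littlewood's theorem shows this sign changes infinitely often.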